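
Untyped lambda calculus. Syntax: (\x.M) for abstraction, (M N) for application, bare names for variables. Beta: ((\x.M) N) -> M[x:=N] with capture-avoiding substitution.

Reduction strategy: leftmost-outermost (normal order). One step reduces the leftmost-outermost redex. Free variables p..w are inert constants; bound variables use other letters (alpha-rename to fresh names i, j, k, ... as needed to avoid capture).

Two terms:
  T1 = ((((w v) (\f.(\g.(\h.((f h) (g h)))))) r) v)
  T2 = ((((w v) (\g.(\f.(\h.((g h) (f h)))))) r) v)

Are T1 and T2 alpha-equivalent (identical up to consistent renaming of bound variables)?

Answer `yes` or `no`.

Answer: yes

Derivation:
Term 1: ((((w v) (\f.(\g.(\h.((f h) (g h)))))) r) v)
Term 2: ((((w v) (\g.(\f.(\h.((g h) (f h)))))) r) v)
Alpha-equivalence: compare structure up to binder renaming.
Result: True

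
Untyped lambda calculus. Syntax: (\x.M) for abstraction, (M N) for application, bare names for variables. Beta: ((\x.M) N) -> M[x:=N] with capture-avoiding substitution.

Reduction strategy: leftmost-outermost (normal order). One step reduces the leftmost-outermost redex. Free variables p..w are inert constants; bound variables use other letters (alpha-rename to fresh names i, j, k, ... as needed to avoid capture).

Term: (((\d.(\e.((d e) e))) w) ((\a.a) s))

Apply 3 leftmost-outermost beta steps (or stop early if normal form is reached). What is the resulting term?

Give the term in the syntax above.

Answer: ((w s) ((\a.a) s))

Derivation:
Step 0: (((\d.(\e.((d e) e))) w) ((\a.a) s))
Step 1: ((\e.((w e) e)) ((\a.a) s))
Step 2: ((w ((\a.a) s)) ((\a.a) s))
Step 3: ((w s) ((\a.a) s))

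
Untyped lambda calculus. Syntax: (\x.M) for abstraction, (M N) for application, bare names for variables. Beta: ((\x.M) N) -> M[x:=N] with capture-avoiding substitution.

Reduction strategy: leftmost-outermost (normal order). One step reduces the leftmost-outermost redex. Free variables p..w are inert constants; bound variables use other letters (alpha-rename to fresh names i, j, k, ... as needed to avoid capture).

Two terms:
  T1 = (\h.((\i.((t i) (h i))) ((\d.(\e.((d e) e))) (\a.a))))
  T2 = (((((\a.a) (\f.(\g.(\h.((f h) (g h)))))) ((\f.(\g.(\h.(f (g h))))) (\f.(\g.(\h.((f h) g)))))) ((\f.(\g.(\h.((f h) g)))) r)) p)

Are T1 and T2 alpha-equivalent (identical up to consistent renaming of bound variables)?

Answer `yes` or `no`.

Answer: no

Derivation:
Term 1: (\h.((\i.((t i) (h i))) ((\d.(\e.((d e) e))) (\a.a))))
Term 2: (((((\a.a) (\f.(\g.(\h.((f h) (g h)))))) ((\f.(\g.(\h.(f (g h))))) (\f.(\g.(\h.((f h) g)))))) ((\f.(\g.(\h.((f h) g)))) r)) p)
Alpha-equivalence: compare structure up to binder renaming.
Result: False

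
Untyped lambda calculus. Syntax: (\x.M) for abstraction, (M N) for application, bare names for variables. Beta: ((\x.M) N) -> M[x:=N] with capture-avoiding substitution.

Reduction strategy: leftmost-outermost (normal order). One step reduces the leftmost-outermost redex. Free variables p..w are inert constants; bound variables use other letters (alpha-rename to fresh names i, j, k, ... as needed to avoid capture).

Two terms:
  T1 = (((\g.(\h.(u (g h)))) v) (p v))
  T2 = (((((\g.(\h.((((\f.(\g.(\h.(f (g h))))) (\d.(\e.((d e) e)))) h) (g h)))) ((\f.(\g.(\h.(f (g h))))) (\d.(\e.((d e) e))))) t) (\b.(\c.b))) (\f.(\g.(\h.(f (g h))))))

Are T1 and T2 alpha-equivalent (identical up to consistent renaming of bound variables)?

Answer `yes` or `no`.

Answer: no

Derivation:
Term 1: (((\g.(\h.(u (g h)))) v) (p v))
Term 2: (((((\g.(\h.((((\f.(\g.(\h.(f (g h))))) (\d.(\e.((d e) e)))) h) (g h)))) ((\f.(\g.(\h.(f (g h))))) (\d.(\e.((d e) e))))) t) (\b.(\c.b))) (\f.(\g.(\h.(f (g h))))))
Alpha-equivalence: compare structure up to binder renaming.
Result: False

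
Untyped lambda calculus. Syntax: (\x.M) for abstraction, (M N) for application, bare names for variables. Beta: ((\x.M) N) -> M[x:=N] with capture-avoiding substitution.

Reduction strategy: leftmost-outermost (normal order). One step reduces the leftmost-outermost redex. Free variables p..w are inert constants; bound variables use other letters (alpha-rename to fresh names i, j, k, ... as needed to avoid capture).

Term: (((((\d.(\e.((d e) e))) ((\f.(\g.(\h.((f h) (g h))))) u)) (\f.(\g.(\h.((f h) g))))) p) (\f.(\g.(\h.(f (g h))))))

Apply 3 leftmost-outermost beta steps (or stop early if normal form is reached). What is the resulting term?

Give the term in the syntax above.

Answer: (((((\g.(\h.((u h) (g h)))) (\f.(\g.(\h.((f h) g))))) (\f.(\g.(\h.((f h) g))))) p) (\f.(\g.(\h.(f (g h))))))

Derivation:
Step 0: (((((\d.(\e.((d e) e))) ((\f.(\g.(\h.((f h) (g h))))) u)) (\f.(\g.(\h.((f h) g))))) p) (\f.(\g.(\h.(f (g h))))))
Step 1: ((((\e.((((\f.(\g.(\h.((f h) (g h))))) u) e) e)) (\f.(\g.(\h.((f h) g))))) p) (\f.(\g.(\h.(f (g h))))))
Step 2: ((((((\f.(\g.(\h.((f h) (g h))))) u) (\f.(\g.(\h.((f h) g))))) (\f.(\g.(\h.((f h) g))))) p) (\f.(\g.(\h.(f (g h))))))
Step 3: (((((\g.(\h.((u h) (g h)))) (\f.(\g.(\h.((f h) g))))) (\f.(\g.(\h.((f h) g))))) p) (\f.(\g.(\h.(f (g h))))))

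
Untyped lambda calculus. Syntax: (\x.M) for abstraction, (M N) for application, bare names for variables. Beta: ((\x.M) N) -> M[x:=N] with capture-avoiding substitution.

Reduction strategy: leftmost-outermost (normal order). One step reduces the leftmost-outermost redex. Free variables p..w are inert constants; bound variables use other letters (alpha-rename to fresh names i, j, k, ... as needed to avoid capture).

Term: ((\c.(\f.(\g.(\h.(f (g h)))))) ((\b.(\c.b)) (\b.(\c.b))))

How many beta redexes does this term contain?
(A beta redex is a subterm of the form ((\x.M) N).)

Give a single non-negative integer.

Answer: 2

Derivation:
Term: ((\c.(\f.(\g.(\h.(f (g h)))))) ((\b.(\c.b)) (\b.(\c.b))))
  Redex: ((\c.(\f.(\g.(\h.(f (g h)))))) ((\b.(\c.b)) (\b.(\c.b))))
  Redex: ((\b.(\c.b)) (\b.(\c.b)))
Total redexes: 2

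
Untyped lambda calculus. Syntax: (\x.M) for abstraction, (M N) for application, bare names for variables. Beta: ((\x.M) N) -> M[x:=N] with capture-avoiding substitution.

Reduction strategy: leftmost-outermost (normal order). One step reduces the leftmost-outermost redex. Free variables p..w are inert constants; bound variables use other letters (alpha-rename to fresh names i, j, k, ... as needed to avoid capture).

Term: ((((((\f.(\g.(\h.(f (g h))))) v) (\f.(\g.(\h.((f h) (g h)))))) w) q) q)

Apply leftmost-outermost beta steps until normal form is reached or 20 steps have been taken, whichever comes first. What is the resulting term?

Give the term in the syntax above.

Step 0: ((((((\f.(\g.(\h.(f (g h))))) v) (\f.(\g.(\h.((f h) (g h)))))) w) q) q)
Step 1: (((((\g.(\h.(v (g h)))) (\f.(\g.(\h.((f h) (g h)))))) w) q) q)
Step 2: ((((\h.(v ((\f.(\g.(\h.((f h) (g h))))) h))) w) q) q)
Step 3: (((v ((\f.(\g.(\h.((f h) (g h))))) w)) q) q)
Step 4: (((v (\g.(\h.((w h) (g h))))) q) q)

Answer: (((v (\g.(\h.((w h) (g h))))) q) q)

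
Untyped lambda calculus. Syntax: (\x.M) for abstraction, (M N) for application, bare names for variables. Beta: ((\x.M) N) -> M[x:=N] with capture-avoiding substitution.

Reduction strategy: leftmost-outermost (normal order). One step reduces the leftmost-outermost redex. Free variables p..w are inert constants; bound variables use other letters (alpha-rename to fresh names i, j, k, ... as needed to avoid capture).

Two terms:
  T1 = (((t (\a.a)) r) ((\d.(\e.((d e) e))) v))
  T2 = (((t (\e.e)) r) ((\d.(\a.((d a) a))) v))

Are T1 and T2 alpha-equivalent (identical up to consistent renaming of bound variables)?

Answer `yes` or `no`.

Answer: yes

Derivation:
Term 1: (((t (\a.a)) r) ((\d.(\e.((d e) e))) v))
Term 2: (((t (\e.e)) r) ((\d.(\a.((d a) a))) v))
Alpha-equivalence: compare structure up to binder renaming.
Result: True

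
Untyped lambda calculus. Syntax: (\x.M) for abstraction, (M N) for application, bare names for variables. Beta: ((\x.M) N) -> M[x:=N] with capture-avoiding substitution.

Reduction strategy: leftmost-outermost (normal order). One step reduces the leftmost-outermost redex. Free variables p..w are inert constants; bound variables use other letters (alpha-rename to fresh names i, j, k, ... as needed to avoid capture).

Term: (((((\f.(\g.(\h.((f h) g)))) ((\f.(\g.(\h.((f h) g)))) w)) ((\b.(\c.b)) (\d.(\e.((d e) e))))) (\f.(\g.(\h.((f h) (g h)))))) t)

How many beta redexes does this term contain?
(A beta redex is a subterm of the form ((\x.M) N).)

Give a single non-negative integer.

Term: (((((\f.(\g.(\h.((f h) g)))) ((\f.(\g.(\h.((f h) g)))) w)) ((\b.(\c.b)) (\d.(\e.((d e) e))))) (\f.(\g.(\h.((f h) (g h)))))) t)
  Redex: ((\f.(\g.(\h.((f h) g)))) ((\f.(\g.(\h.((f h) g)))) w))
  Redex: ((\f.(\g.(\h.((f h) g)))) w)
  Redex: ((\b.(\c.b)) (\d.(\e.((d e) e))))
Total redexes: 3

Answer: 3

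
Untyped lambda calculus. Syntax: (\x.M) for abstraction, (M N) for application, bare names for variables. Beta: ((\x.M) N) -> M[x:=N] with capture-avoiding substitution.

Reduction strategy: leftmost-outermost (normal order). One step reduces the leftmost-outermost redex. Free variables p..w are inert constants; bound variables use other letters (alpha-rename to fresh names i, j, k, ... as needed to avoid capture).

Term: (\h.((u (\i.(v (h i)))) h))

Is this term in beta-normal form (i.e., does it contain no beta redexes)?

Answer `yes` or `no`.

Term: (\h.((u (\i.(v (h i)))) h))
No beta redexes found.

Answer: yes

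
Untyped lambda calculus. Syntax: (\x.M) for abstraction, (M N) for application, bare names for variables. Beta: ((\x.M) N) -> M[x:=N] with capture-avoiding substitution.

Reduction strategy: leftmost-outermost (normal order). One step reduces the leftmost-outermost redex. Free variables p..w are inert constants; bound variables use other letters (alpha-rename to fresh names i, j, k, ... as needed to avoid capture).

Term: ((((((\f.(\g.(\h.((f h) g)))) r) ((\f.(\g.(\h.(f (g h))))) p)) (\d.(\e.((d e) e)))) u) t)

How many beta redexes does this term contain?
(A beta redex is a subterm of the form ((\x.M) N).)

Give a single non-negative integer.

Term: ((((((\f.(\g.(\h.((f h) g)))) r) ((\f.(\g.(\h.(f (g h))))) p)) (\d.(\e.((d e) e)))) u) t)
  Redex: ((\f.(\g.(\h.((f h) g)))) r)
  Redex: ((\f.(\g.(\h.(f (g h))))) p)
Total redexes: 2

Answer: 2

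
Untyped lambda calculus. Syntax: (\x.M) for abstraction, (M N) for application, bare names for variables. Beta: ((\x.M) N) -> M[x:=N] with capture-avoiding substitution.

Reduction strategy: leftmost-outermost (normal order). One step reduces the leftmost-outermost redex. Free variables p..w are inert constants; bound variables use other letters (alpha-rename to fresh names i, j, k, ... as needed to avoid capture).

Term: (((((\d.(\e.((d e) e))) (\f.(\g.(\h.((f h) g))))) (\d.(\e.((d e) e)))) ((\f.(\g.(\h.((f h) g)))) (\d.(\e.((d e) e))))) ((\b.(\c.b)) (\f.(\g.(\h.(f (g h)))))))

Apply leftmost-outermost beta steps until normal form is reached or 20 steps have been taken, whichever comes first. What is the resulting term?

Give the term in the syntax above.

Step 0: (((((\d.(\e.((d e) e))) (\f.(\g.(\h.((f h) g))))) (\d.(\e.((d e) e)))) ((\f.(\g.(\h.((f h) g)))) (\d.(\e.((d e) e))))) ((\b.(\c.b)) (\f.(\g.(\h.(f (g h)))))))
Step 1: ((((\e.(((\f.(\g.(\h.((f h) g)))) e) e)) (\d.(\e.((d e) e)))) ((\f.(\g.(\h.((f h) g)))) (\d.(\e.((d e) e))))) ((\b.(\c.b)) (\f.(\g.(\h.(f (g h)))))))
Step 2: (((((\f.(\g.(\h.((f h) g)))) (\d.(\e.((d e) e)))) (\d.(\e.((d e) e)))) ((\f.(\g.(\h.((f h) g)))) (\d.(\e.((d e) e))))) ((\b.(\c.b)) (\f.(\g.(\h.(f (g h)))))))
Step 3: ((((\g.(\h.(((\d.(\e.((d e) e))) h) g))) (\d.(\e.((d e) e)))) ((\f.(\g.(\h.((f h) g)))) (\d.(\e.((d e) e))))) ((\b.(\c.b)) (\f.(\g.(\h.(f (g h)))))))
Step 4: (((\h.(((\d.(\e.((d e) e))) h) (\d.(\e.((d e) e))))) ((\f.(\g.(\h.((f h) g)))) (\d.(\e.((d e) e))))) ((\b.(\c.b)) (\f.(\g.(\h.(f (g h)))))))
Step 5: ((((\d.(\e.((d e) e))) ((\f.(\g.(\h.((f h) g)))) (\d.(\e.((d e) e))))) (\d.(\e.((d e) e)))) ((\b.(\c.b)) (\f.(\g.(\h.(f (g h)))))))
Step 6: (((\e.((((\f.(\g.(\h.((f h) g)))) (\d.(\e.((d e) e)))) e) e)) (\d.(\e.((d e) e)))) ((\b.(\c.b)) (\f.(\g.(\h.(f (g h)))))))
Step 7: (((((\f.(\g.(\h.((f h) g)))) (\d.(\e.((d e) e)))) (\d.(\e.((d e) e)))) (\d.(\e.((d e) e)))) ((\b.(\c.b)) (\f.(\g.(\h.(f (g h)))))))
Step 8: ((((\g.(\h.(((\d.(\e.((d e) e))) h) g))) (\d.(\e.((d e) e)))) (\d.(\e.((d e) e)))) ((\b.(\c.b)) (\f.(\g.(\h.(f (g h)))))))
Step 9: (((\h.(((\d.(\e.((d e) e))) h) (\d.(\e.((d e) e))))) (\d.(\e.((d e) e)))) ((\b.(\c.b)) (\f.(\g.(\h.(f (g h)))))))
Step 10: ((((\d.(\e.((d e) e))) (\d.(\e.((d e) e)))) (\d.(\e.((d e) e)))) ((\b.(\c.b)) (\f.(\g.(\h.(f (g h)))))))
Step 11: (((\e.(((\d.(\e.((d e) e))) e) e)) (\d.(\e.((d e) e)))) ((\b.(\c.b)) (\f.(\g.(\h.(f (g h)))))))
Step 12: ((((\d.(\e.((d e) e))) (\d.(\e.((d e) e)))) (\d.(\e.((d e) e)))) ((\b.(\c.b)) (\f.(\g.(\h.(f (g h)))))))
Step 13: (((\e.(((\d.(\e.((d e) e))) e) e)) (\d.(\e.((d e) e)))) ((\b.(\c.b)) (\f.(\g.(\h.(f (g h)))))))
Step 14: ((((\d.(\e.((d e) e))) (\d.(\e.((d e) e)))) (\d.(\e.((d e) e)))) ((\b.(\c.b)) (\f.(\g.(\h.(f (g h)))))))
Step 15: (((\e.(((\d.(\e.((d e) e))) e) e)) (\d.(\e.((d e) e)))) ((\b.(\c.b)) (\f.(\g.(\h.(f (g h)))))))
Step 16: ((((\d.(\e.((d e) e))) (\d.(\e.((d e) e)))) (\d.(\e.((d e) e)))) ((\b.(\c.b)) (\f.(\g.(\h.(f (g h)))))))
Step 17: (((\e.(((\d.(\e.((d e) e))) e) e)) (\d.(\e.((d e) e)))) ((\b.(\c.b)) (\f.(\g.(\h.(f (g h)))))))
Step 18: ((((\d.(\e.((d e) e))) (\d.(\e.((d e) e)))) (\d.(\e.((d e) e)))) ((\b.(\c.b)) (\f.(\g.(\h.(f (g h)))))))
Step 19: (((\e.(((\d.(\e.((d e) e))) e) e)) (\d.(\e.((d e) e)))) ((\b.(\c.b)) (\f.(\g.(\h.(f (g h)))))))
Step 20: ((((\d.(\e.((d e) e))) (\d.(\e.((d e) e)))) (\d.(\e.((d e) e)))) ((\b.(\c.b)) (\f.(\g.(\h.(f (g h)))))))

Answer: ((((\d.(\e.((d e) e))) (\d.(\e.((d e) e)))) (\d.(\e.((d e) e)))) ((\b.(\c.b)) (\f.(\g.(\h.(f (g h)))))))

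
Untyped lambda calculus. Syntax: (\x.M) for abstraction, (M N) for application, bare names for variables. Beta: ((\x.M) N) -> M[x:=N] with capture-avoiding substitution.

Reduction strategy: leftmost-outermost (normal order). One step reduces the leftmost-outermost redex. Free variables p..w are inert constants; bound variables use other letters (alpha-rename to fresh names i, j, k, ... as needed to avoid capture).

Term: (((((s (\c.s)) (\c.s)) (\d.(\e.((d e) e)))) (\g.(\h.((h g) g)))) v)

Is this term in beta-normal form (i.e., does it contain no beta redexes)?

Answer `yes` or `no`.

Term: (((((s (\c.s)) (\c.s)) (\d.(\e.((d e) e)))) (\g.(\h.((h g) g)))) v)
No beta redexes found.

Answer: yes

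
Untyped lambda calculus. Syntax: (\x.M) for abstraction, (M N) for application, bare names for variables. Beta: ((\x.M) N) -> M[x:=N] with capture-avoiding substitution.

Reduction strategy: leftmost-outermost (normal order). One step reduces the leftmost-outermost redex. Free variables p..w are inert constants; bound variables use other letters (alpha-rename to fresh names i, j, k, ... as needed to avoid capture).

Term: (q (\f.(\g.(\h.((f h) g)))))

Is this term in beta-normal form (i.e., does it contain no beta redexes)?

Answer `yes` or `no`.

Term: (q (\f.(\g.(\h.((f h) g)))))
No beta redexes found.

Answer: yes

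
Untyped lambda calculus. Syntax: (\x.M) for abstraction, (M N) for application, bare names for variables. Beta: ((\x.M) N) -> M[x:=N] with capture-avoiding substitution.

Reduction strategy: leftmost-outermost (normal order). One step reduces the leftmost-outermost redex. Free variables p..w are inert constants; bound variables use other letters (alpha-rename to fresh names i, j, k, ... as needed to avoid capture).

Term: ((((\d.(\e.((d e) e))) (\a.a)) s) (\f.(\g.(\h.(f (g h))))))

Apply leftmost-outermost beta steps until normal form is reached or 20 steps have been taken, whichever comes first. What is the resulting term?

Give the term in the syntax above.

Step 0: ((((\d.(\e.((d e) e))) (\a.a)) s) (\f.(\g.(\h.(f (g h))))))
Step 1: (((\e.(((\a.a) e) e)) s) (\f.(\g.(\h.(f (g h))))))
Step 2: ((((\a.a) s) s) (\f.(\g.(\h.(f (g h))))))
Step 3: ((s s) (\f.(\g.(\h.(f (g h))))))

Answer: ((s s) (\f.(\g.(\h.(f (g h))))))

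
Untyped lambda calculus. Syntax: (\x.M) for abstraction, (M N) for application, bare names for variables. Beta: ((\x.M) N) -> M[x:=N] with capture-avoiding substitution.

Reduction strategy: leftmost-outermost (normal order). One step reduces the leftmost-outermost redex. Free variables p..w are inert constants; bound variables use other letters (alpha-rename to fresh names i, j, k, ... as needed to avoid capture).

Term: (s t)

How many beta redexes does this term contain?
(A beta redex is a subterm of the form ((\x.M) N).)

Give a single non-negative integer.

Answer: 0

Derivation:
Term: (s t)
  (no redexes)
Total redexes: 0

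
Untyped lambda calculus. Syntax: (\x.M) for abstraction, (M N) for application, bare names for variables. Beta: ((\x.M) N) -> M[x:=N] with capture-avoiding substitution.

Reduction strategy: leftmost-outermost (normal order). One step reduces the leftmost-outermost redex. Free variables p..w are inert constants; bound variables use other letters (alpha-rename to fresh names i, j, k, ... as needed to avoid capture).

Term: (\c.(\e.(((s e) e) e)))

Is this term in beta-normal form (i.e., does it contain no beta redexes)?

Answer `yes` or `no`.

Term: (\c.(\e.(((s e) e) e)))
No beta redexes found.

Answer: yes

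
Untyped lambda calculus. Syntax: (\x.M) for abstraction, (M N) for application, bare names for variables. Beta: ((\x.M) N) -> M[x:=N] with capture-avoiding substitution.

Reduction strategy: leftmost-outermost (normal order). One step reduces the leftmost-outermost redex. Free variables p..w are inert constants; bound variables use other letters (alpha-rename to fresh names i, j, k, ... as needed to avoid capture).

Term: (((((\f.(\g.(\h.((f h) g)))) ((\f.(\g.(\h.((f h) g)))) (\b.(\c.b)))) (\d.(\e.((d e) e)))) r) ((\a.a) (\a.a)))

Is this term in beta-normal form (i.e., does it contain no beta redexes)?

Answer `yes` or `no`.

Answer: no

Derivation:
Term: (((((\f.(\g.(\h.((f h) g)))) ((\f.(\g.(\h.((f h) g)))) (\b.(\c.b)))) (\d.(\e.((d e) e)))) r) ((\a.a) (\a.a)))
Found 3 beta redex(es).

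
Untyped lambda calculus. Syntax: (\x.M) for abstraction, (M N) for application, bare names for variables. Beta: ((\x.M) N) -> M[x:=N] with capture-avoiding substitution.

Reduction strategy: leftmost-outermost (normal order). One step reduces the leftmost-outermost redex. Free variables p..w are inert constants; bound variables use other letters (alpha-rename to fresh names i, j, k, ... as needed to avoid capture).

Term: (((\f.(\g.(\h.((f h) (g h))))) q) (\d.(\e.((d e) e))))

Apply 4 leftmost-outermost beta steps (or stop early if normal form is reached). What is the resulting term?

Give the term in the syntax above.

Step 0: (((\f.(\g.(\h.((f h) (g h))))) q) (\d.(\e.((d e) e))))
Step 1: ((\g.(\h.((q h) (g h)))) (\d.(\e.((d e) e))))
Step 2: (\h.((q h) ((\d.(\e.((d e) e))) h)))
Step 3: (\h.((q h) (\e.((h e) e))))
Step 4: (normal form reached)

Answer: (\h.((q h) (\e.((h e) e))))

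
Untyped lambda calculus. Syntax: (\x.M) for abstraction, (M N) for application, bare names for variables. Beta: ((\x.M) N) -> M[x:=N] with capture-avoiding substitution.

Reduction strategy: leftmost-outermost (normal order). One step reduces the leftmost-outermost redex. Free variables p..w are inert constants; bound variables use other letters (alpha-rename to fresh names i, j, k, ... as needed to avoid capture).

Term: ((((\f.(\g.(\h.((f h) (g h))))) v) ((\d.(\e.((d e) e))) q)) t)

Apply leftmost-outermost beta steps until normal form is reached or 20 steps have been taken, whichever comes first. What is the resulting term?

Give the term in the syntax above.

Answer: ((v t) ((q t) t))

Derivation:
Step 0: ((((\f.(\g.(\h.((f h) (g h))))) v) ((\d.(\e.((d e) e))) q)) t)
Step 1: (((\g.(\h.((v h) (g h)))) ((\d.(\e.((d e) e))) q)) t)
Step 2: ((\h.((v h) (((\d.(\e.((d e) e))) q) h))) t)
Step 3: ((v t) (((\d.(\e.((d e) e))) q) t))
Step 4: ((v t) ((\e.((q e) e)) t))
Step 5: ((v t) ((q t) t))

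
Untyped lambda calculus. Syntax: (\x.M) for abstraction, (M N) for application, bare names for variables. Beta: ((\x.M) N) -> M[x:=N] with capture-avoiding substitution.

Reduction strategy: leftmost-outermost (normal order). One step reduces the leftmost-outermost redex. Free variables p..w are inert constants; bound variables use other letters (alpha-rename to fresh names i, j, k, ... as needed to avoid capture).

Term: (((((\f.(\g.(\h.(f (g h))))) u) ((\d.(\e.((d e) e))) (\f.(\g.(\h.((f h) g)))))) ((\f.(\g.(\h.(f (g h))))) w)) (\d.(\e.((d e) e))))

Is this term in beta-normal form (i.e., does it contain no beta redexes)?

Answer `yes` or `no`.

Term: (((((\f.(\g.(\h.(f (g h))))) u) ((\d.(\e.((d e) e))) (\f.(\g.(\h.((f h) g)))))) ((\f.(\g.(\h.(f (g h))))) w)) (\d.(\e.((d e) e))))
Found 3 beta redex(es).

Answer: no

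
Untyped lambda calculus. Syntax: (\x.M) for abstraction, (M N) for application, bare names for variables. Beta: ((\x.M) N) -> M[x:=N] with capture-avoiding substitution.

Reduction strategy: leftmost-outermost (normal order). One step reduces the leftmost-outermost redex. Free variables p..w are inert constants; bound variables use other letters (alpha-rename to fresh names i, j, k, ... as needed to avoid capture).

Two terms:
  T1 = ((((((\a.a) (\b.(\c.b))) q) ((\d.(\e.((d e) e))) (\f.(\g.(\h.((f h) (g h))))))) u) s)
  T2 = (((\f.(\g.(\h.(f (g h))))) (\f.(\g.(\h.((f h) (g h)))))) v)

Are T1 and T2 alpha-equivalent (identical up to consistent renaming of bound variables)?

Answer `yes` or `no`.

Term 1: ((((((\a.a) (\b.(\c.b))) q) ((\d.(\e.((d e) e))) (\f.(\g.(\h.((f h) (g h))))))) u) s)
Term 2: (((\f.(\g.(\h.(f (g h))))) (\f.(\g.(\h.((f h) (g h)))))) v)
Alpha-equivalence: compare structure up to binder renaming.
Result: False

Answer: no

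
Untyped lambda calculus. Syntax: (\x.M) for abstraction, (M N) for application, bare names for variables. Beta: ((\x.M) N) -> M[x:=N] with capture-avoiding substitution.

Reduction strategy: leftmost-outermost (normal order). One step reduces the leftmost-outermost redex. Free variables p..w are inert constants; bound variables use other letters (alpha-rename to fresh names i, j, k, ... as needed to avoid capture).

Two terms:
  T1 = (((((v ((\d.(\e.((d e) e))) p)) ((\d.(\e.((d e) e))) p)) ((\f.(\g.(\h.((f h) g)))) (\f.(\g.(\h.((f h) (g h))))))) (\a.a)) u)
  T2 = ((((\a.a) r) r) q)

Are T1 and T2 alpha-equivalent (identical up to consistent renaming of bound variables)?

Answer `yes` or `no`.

Term 1: (((((v ((\d.(\e.((d e) e))) p)) ((\d.(\e.((d e) e))) p)) ((\f.(\g.(\h.((f h) g)))) (\f.(\g.(\h.((f h) (g h))))))) (\a.a)) u)
Term 2: ((((\a.a) r) r) q)
Alpha-equivalence: compare structure up to binder renaming.
Result: False

Answer: no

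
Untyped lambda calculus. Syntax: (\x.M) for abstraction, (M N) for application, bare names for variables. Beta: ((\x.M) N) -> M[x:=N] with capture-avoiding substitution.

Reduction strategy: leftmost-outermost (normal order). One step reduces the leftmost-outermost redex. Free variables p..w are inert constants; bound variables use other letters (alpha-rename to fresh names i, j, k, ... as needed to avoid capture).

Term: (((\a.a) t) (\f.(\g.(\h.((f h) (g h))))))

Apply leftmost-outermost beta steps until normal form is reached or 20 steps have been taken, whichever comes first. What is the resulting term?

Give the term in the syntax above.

Step 0: (((\a.a) t) (\f.(\g.(\h.((f h) (g h))))))
Step 1: (t (\f.(\g.(\h.((f h) (g h))))))

Answer: (t (\f.(\g.(\h.((f h) (g h))))))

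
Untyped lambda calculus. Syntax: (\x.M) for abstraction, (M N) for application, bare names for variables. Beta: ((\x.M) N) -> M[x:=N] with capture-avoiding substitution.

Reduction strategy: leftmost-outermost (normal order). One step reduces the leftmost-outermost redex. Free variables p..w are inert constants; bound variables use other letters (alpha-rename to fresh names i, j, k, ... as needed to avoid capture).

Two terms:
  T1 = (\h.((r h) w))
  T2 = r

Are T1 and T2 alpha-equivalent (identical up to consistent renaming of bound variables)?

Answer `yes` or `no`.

Answer: no

Derivation:
Term 1: (\h.((r h) w))
Term 2: r
Alpha-equivalence: compare structure up to binder renaming.
Result: False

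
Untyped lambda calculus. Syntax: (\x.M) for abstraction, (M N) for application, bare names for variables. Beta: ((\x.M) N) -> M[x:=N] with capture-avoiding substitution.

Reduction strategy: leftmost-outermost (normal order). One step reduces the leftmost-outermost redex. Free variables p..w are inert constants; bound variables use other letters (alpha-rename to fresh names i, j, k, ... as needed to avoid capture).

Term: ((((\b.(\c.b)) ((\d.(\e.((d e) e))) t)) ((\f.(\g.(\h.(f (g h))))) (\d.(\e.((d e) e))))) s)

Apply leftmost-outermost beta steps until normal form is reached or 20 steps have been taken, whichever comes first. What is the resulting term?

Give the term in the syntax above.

Answer: ((t s) s)

Derivation:
Step 0: ((((\b.(\c.b)) ((\d.(\e.((d e) e))) t)) ((\f.(\g.(\h.(f (g h))))) (\d.(\e.((d e) e))))) s)
Step 1: (((\c.((\d.(\e.((d e) e))) t)) ((\f.(\g.(\h.(f (g h))))) (\d.(\e.((d e) e))))) s)
Step 2: (((\d.(\e.((d e) e))) t) s)
Step 3: ((\e.((t e) e)) s)
Step 4: ((t s) s)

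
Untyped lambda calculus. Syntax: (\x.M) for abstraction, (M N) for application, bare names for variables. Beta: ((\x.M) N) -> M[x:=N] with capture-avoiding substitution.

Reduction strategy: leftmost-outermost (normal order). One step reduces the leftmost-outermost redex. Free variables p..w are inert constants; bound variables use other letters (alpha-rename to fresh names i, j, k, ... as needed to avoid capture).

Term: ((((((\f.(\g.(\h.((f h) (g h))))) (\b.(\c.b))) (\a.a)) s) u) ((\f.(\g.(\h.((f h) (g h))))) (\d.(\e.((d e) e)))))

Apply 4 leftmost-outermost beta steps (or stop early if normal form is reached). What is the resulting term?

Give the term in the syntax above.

Step 0: ((((((\f.(\g.(\h.((f h) (g h))))) (\b.(\c.b))) (\a.a)) s) u) ((\f.(\g.(\h.((f h) (g h))))) (\d.(\e.((d e) e)))))
Step 1: (((((\g.(\h.(((\b.(\c.b)) h) (g h)))) (\a.a)) s) u) ((\f.(\g.(\h.((f h) (g h))))) (\d.(\e.((d e) e)))))
Step 2: ((((\h.(((\b.(\c.b)) h) ((\a.a) h))) s) u) ((\f.(\g.(\h.((f h) (g h))))) (\d.(\e.((d e) e)))))
Step 3: (((((\b.(\c.b)) s) ((\a.a) s)) u) ((\f.(\g.(\h.((f h) (g h))))) (\d.(\e.((d e) e)))))
Step 4: ((((\c.s) ((\a.a) s)) u) ((\f.(\g.(\h.((f h) (g h))))) (\d.(\e.((d e) e)))))

Answer: ((((\c.s) ((\a.a) s)) u) ((\f.(\g.(\h.((f h) (g h))))) (\d.(\e.((d e) e)))))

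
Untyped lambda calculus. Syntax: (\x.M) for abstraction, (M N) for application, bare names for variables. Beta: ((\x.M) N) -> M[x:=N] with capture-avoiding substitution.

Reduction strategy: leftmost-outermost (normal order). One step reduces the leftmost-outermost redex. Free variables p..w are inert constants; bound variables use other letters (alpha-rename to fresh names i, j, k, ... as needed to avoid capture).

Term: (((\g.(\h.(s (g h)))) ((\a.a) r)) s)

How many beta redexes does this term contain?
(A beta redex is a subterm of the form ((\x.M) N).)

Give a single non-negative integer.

Term: (((\g.(\h.(s (g h)))) ((\a.a) r)) s)
  Redex: ((\g.(\h.(s (g h)))) ((\a.a) r))
  Redex: ((\a.a) r)
Total redexes: 2

Answer: 2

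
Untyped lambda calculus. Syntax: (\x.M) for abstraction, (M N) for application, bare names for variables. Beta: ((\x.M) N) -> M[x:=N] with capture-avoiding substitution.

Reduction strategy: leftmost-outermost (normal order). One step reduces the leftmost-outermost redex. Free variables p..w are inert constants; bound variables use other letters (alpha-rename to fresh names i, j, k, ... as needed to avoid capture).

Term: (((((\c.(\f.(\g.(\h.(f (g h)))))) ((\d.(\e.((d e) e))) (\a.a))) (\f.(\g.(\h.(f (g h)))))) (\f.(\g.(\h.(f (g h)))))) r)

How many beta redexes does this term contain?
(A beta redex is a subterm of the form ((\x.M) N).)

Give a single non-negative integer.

Answer: 2

Derivation:
Term: (((((\c.(\f.(\g.(\h.(f (g h)))))) ((\d.(\e.((d e) e))) (\a.a))) (\f.(\g.(\h.(f (g h)))))) (\f.(\g.(\h.(f (g h)))))) r)
  Redex: ((\c.(\f.(\g.(\h.(f (g h)))))) ((\d.(\e.((d e) e))) (\a.a)))
  Redex: ((\d.(\e.((d e) e))) (\a.a))
Total redexes: 2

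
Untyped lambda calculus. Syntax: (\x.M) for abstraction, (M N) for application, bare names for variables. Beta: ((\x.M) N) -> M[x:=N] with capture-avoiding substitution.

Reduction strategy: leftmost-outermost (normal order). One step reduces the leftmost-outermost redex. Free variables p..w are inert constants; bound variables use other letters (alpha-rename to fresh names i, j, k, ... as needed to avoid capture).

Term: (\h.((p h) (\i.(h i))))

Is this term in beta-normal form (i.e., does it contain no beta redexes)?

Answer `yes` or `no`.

Answer: yes

Derivation:
Term: (\h.((p h) (\i.(h i))))
No beta redexes found.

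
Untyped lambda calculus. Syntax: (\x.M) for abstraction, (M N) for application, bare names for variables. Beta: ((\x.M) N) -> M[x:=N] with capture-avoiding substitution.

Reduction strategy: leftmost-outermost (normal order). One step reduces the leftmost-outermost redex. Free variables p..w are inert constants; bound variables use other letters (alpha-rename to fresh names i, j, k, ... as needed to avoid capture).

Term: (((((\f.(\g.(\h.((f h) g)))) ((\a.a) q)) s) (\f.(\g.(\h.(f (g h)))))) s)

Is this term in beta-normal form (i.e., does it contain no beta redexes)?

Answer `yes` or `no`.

Term: (((((\f.(\g.(\h.((f h) g)))) ((\a.a) q)) s) (\f.(\g.(\h.(f (g h)))))) s)
Found 2 beta redex(es).

Answer: no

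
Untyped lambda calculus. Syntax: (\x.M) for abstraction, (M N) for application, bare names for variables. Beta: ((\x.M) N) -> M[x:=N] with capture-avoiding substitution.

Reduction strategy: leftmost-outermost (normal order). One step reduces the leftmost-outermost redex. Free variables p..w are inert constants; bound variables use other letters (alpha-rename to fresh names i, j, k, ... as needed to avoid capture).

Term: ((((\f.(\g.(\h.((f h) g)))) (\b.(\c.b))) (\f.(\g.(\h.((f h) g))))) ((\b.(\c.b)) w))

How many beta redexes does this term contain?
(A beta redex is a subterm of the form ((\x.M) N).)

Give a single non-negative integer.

Term: ((((\f.(\g.(\h.((f h) g)))) (\b.(\c.b))) (\f.(\g.(\h.((f h) g))))) ((\b.(\c.b)) w))
  Redex: ((\f.(\g.(\h.((f h) g)))) (\b.(\c.b)))
  Redex: ((\b.(\c.b)) w)
Total redexes: 2

Answer: 2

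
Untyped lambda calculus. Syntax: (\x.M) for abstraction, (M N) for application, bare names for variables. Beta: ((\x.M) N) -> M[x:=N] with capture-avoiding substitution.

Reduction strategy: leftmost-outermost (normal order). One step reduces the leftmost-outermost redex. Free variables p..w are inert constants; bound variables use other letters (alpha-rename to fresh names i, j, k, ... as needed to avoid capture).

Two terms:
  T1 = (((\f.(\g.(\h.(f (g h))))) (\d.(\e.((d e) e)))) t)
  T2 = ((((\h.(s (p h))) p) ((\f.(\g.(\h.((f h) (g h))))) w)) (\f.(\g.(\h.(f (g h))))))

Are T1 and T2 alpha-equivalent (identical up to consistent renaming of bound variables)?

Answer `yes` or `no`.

Term 1: (((\f.(\g.(\h.(f (g h))))) (\d.(\e.((d e) e)))) t)
Term 2: ((((\h.(s (p h))) p) ((\f.(\g.(\h.((f h) (g h))))) w)) (\f.(\g.(\h.(f (g h))))))
Alpha-equivalence: compare structure up to binder renaming.
Result: False

Answer: no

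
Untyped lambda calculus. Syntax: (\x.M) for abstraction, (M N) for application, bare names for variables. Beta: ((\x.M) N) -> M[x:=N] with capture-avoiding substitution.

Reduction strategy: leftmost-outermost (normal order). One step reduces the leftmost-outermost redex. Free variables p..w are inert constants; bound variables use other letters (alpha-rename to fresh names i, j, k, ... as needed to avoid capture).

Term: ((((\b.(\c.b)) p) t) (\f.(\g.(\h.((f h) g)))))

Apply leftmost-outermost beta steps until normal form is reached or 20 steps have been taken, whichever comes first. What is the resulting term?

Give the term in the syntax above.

Step 0: ((((\b.(\c.b)) p) t) (\f.(\g.(\h.((f h) g)))))
Step 1: (((\c.p) t) (\f.(\g.(\h.((f h) g)))))
Step 2: (p (\f.(\g.(\h.((f h) g)))))

Answer: (p (\f.(\g.(\h.((f h) g)))))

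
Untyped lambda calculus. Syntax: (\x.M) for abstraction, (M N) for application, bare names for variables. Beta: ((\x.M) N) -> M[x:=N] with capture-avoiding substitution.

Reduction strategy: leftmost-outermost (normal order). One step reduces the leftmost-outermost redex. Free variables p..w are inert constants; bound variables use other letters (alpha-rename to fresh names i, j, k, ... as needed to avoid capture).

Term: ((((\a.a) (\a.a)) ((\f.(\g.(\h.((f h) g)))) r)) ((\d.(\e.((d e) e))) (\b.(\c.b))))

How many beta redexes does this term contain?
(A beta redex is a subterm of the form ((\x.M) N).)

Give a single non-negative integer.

Answer: 3

Derivation:
Term: ((((\a.a) (\a.a)) ((\f.(\g.(\h.((f h) g)))) r)) ((\d.(\e.((d e) e))) (\b.(\c.b))))
  Redex: ((\a.a) (\a.a))
  Redex: ((\f.(\g.(\h.((f h) g)))) r)
  Redex: ((\d.(\e.((d e) e))) (\b.(\c.b)))
Total redexes: 3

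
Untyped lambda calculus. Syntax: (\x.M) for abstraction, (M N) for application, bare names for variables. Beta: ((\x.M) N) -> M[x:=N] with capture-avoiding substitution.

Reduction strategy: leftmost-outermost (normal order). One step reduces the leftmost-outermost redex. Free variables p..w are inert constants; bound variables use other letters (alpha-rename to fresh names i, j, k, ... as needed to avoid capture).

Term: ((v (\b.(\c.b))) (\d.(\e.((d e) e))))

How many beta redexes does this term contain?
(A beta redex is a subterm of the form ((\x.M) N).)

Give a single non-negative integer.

Term: ((v (\b.(\c.b))) (\d.(\e.((d e) e))))
  (no redexes)
Total redexes: 0

Answer: 0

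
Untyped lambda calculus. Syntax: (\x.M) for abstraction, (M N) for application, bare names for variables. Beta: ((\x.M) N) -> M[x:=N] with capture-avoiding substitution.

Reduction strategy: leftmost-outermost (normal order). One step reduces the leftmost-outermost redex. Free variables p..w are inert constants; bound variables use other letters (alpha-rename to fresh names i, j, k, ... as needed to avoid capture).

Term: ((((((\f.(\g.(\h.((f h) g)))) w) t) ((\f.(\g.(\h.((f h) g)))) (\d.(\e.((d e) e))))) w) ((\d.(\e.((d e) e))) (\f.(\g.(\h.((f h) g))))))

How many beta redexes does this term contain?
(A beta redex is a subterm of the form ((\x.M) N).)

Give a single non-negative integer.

Term: ((((((\f.(\g.(\h.((f h) g)))) w) t) ((\f.(\g.(\h.((f h) g)))) (\d.(\e.((d e) e))))) w) ((\d.(\e.((d e) e))) (\f.(\g.(\h.((f h) g))))))
  Redex: ((\f.(\g.(\h.((f h) g)))) w)
  Redex: ((\f.(\g.(\h.((f h) g)))) (\d.(\e.((d e) e))))
  Redex: ((\d.(\e.((d e) e))) (\f.(\g.(\h.((f h) g)))))
Total redexes: 3

Answer: 3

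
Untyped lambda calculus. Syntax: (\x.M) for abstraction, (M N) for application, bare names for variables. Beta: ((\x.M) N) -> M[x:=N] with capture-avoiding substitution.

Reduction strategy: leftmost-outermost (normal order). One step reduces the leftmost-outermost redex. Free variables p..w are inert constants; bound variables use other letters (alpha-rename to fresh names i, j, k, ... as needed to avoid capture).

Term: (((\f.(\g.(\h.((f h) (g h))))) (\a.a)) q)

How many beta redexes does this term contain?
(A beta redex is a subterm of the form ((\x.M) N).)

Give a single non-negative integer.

Answer: 1

Derivation:
Term: (((\f.(\g.(\h.((f h) (g h))))) (\a.a)) q)
  Redex: ((\f.(\g.(\h.((f h) (g h))))) (\a.a))
Total redexes: 1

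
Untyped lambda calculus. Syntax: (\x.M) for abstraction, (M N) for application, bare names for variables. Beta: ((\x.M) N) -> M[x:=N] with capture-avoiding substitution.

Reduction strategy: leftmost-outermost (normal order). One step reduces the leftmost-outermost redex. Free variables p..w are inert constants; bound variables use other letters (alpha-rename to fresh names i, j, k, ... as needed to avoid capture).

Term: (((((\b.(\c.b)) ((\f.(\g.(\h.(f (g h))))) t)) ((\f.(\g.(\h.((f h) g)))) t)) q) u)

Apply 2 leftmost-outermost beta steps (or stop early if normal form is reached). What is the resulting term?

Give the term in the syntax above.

Step 0: (((((\b.(\c.b)) ((\f.(\g.(\h.(f (g h))))) t)) ((\f.(\g.(\h.((f h) g)))) t)) q) u)
Step 1: ((((\c.((\f.(\g.(\h.(f (g h))))) t)) ((\f.(\g.(\h.((f h) g)))) t)) q) u)
Step 2: ((((\f.(\g.(\h.(f (g h))))) t) q) u)

Answer: ((((\f.(\g.(\h.(f (g h))))) t) q) u)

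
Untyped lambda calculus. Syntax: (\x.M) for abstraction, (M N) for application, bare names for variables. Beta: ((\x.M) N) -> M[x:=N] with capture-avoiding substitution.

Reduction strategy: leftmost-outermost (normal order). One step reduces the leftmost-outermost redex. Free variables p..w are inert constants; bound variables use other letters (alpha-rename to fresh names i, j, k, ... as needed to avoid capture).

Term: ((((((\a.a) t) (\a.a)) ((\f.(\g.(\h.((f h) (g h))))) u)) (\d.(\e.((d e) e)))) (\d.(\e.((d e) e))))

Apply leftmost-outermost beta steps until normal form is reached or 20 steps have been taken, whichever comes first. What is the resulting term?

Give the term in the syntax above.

Answer: ((((t (\a.a)) (\g.(\h.((u h) (g h))))) (\d.(\e.((d e) e)))) (\d.(\e.((d e) e))))

Derivation:
Step 0: ((((((\a.a) t) (\a.a)) ((\f.(\g.(\h.((f h) (g h))))) u)) (\d.(\e.((d e) e)))) (\d.(\e.((d e) e))))
Step 1: ((((t (\a.a)) ((\f.(\g.(\h.((f h) (g h))))) u)) (\d.(\e.((d e) e)))) (\d.(\e.((d e) e))))
Step 2: ((((t (\a.a)) (\g.(\h.((u h) (g h))))) (\d.(\e.((d e) e)))) (\d.(\e.((d e) e))))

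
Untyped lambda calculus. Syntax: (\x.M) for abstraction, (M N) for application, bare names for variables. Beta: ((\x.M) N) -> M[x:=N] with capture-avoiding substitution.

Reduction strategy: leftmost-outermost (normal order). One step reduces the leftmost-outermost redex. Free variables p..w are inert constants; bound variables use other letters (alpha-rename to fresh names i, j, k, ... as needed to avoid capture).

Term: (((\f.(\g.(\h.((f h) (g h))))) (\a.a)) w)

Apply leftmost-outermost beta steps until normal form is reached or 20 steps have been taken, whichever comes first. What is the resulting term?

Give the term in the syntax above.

Step 0: (((\f.(\g.(\h.((f h) (g h))))) (\a.a)) w)
Step 1: ((\g.(\h.(((\a.a) h) (g h)))) w)
Step 2: (\h.(((\a.a) h) (w h)))
Step 3: (\h.(h (w h)))

Answer: (\h.(h (w h)))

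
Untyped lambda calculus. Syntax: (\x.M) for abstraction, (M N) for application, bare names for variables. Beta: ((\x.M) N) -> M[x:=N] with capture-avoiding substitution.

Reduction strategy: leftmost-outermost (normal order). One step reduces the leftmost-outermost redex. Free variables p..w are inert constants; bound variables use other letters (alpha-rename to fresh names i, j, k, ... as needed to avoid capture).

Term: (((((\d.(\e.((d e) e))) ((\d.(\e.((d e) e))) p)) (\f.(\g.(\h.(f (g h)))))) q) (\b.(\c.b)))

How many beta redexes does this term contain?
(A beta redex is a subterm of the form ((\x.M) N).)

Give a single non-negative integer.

Answer: 2

Derivation:
Term: (((((\d.(\e.((d e) e))) ((\d.(\e.((d e) e))) p)) (\f.(\g.(\h.(f (g h)))))) q) (\b.(\c.b)))
  Redex: ((\d.(\e.((d e) e))) ((\d.(\e.((d e) e))) p))
  Redex: ((\d.(\e.((d e) e))) p)
Total redexes: 2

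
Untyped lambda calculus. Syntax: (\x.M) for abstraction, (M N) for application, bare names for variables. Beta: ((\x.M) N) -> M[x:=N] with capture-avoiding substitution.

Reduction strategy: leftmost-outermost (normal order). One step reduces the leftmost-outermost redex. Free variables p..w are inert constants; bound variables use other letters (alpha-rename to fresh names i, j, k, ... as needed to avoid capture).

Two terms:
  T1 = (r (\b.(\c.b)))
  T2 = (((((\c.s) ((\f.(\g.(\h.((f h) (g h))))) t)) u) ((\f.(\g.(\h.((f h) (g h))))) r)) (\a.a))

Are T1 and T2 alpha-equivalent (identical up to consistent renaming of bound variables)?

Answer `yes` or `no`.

Term 1: (r (\b.(\c.b)))
Term 2: (((((\c.s) ((\f.(\g.(\h.((f h) (g h))))) t)) u) ((\f.(\g.(\h.((f h) (g h))))) r)) (\a.a))
Alpha-equivalence: compare structure up to binder renaming.
Result: False

Answer: no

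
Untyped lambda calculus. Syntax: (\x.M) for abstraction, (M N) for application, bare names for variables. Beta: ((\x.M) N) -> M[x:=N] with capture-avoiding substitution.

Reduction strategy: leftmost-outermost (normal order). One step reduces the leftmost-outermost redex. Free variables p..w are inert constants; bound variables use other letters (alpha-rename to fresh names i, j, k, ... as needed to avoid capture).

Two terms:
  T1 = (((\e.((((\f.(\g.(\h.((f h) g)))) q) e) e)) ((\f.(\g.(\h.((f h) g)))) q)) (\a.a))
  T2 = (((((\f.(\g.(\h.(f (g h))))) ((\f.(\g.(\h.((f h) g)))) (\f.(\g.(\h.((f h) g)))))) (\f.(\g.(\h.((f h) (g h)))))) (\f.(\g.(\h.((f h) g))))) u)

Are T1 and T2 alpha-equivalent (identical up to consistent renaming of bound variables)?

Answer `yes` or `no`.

Term 1: (((\e.((((\f.(\g.(\h.((f h) g)))) q) e) e)) ((\f.(\g.(\h.((f h) g)))) q)) (\a.a))
Term 2: (((((\f.(\g.(\h.(f (g h))))) ((\f.(\g.(\h.((f h) g)))) (\f.(\g.(\h.((f h) g)))))) (\f.(\g.(\h.((f h) (g h)))))) (\f.(\g.(\h.((f h) g))))) u)
Alpha-equivalence: compare structure up to binder renaming.
Result: False

Answer: no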